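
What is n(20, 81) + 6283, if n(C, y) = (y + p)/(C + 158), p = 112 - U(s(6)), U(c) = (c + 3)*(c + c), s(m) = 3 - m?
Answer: 1118567/178 ≈ 6284.1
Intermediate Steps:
U(c) = 2*c*(3 + c) (U(c) = (3 + c)*(2*c) = 2*c*(3 + c))
p = 112 (p = 112 - 2*(3 - 1*6)*(3 + (3 - 1*6)) = 112 - 2*(3 - 6)*(3 + (3 - 6)) = 112 - 2*(-3)*(3 - 3) = 112 - 2*(-3)*0 = 112 - 1*0 = 112 + 0 = 112)
n(C, y) = (112 + y)/(158 + C) (n(C, y) = (y + 112)/(C + 158) = (112 + y)/(158 + C))
n(20, 81) + 6283 = (112 + 81)/(158 + 20) + 6283 = 193/178 + 6283 = 1118567/178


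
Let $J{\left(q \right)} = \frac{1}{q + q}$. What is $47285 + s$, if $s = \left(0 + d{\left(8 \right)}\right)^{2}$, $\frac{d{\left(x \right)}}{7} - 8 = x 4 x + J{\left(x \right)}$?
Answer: $\frac{886785585}{256} \approx 3.464 \cdot 10^{6}$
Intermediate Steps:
$J{\left(q \right)} = \frac{1}{2 q}$
$d{\left(x \right)} = 56 + 28 x^{2} + \frac{7}{2 x}$ ($d{\left(x \right)} = 56 + 7 \left(x 4 x + \frac{1}{2 x}\right) = 56 + 7 \left(4 x x + \frac{1}{2 x}\right) = 56 + 7 \left(4 x^{2} + \frac{1}{2 x}\right) = 56 + 7 \left(\frac{1}{2 x} + 4 x^{2}\right) = 56 + \left(28 x^{2} + \frac{7}{2 x}\right) = 56 + 28 x^{2} + \frac{7}{2 x}$)
$s = \frac{874680625}{256}$ ($s = \left(0 + \left(56 + 28 \cdot 8^{2} + \frac{7}{2 \cdot 8}\right)\right)^{2} = \left(0 + \left(56 + 28 \cdot 64 + \frac{7}{2} \cdot \frac{1}{8}\right)\right)^{2} = \left(0 + \left(56 + 1792 + \frac{7}{16}\right)\right)^{2} = \left(0 + \frac{29575}{16}\right)^{2} = \left(\frac{29575}{16}\right)^{2} = \frac{874680625}{256} \approx 3.4167 \cdot 10^{6}$)
$47285 + s = 47285 + \frac{874680625}{256} = \frac{886785585}{256}$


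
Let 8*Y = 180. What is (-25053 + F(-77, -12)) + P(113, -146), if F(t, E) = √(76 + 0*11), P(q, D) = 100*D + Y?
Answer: -79261/2 + 2*√19 ≈ -39622.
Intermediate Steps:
Y = 45/2 (Y = (⅛)*180 = 45/2 ≈ 22.500)
P(q, D) = 45/2 + 100*D (P(q, D) = 100*D + 45/2 = 45/2 + 100*D)
F(t, E) = 2*√19 (F(t, E) = √(76 + 0) = √76 = 2*√19)
(-25053 + F(-77, -12)) + P(113, -146) = (-25053 + 2*√19) + (45/2 + 100*(-146)) = (-25053 + 2*√19) + (45/2 - 14600) = (-25053 + 2*√19) - 29155/2 = -79261/2 + 2*√19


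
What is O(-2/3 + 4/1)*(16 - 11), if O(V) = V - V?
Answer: 0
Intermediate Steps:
O(V) = 0
O(-2/3 + 4/1)*(16 - 11) = 0*(16 - 11) = 0*5 = 0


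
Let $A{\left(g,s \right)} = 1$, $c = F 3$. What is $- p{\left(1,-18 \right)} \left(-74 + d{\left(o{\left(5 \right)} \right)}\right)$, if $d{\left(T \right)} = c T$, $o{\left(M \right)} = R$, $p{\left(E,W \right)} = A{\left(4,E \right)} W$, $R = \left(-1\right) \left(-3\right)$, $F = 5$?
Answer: $-522$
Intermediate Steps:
$R = 3$
$c = 15$ ($c = 5 \cdot 3 = 15$)
$p{\left(E,W \right)} = W$ ($p{\left(E,W \right)} = 1 W = W$)
$o{\left(M \right)} = 3$
$d{\left(T \right)} = 15 T$
$- p{\left(1,-18 \right)} \left(-74 + d{\left(o{\left(5 \right)} \right)}\right) = \left(-1\right) \left(-18\right) \left(-74 + 15 \cdot 3\right) = 18 \left(-74 + 45\right) = 18 \left(-29\right) = -522$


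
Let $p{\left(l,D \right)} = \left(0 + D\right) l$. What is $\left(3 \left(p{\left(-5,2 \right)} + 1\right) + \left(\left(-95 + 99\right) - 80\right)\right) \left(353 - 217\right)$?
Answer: $-14008$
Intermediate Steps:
$p{\left(l,D \right)} = D l$
$\left(3 \left(p{\left(-5,2 \right)} + 1\right) + \left(\left(-95 + 99\right) - 80\right)\right) \left(353 - 217\right) = \left(3 \left(2 \left(-5\right) + 1\right) + \left(\left(-95 + 99\right) - 80\right)\right) \left(353 - 217\right) = \left(3 \left(-10 + 1\right) + \left(4 - 80\right)\right) 136 = \left(3 \left(-9\right) - 76\right) 136 = \left(-27 - 76\right) 136 = \left(-103\right) 136 = -14008$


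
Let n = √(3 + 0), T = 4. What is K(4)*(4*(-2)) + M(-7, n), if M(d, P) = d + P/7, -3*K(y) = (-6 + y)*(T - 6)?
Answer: 11/3 + √3/7 ≈ 3.9141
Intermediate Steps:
K(y) = -4 + 2*y/3 (K(y) = -(-6 + y)*(4 - 6)/3 = -(-6 + y)*(-2)/3 = -(12 - 2*y)/3 = -4 + 2*y/3)
n = √3 ≈ 1.7320
M(d, P) = d + P/7 (M(d, P) = d + P*(⅐) = d + P/7)
K(4)*(4*(-2)) + M(-7, n) = (-4 + (⅔)*4)*(4*(-2)) + (-7 + √3/7) = (-4 + 8/3)*(-8) + (-7 + √3/7) = -4/3*(-8) + (-7 + √3/7) = 32/3 + (-7 + √3/7) = 11/3 + √3/7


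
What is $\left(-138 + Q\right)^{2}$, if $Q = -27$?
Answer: $27225$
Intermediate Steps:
$\left(-138 + Q\right)^{2} = \left(-138 - 27\right)^{2} = \left(-165\right)^{2} = 27225$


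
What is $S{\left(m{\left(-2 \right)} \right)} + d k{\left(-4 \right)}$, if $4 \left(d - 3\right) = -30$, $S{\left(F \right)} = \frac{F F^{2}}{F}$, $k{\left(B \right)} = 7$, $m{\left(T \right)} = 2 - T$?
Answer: $- \frac{31}{2} \approx -15.5$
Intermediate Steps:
$S{\left(F \right)} = F^{2}$ ($S{\left(F \right)} = \frac{F^{3}}{F} = F^{2}$)
$d = - \frac{9}{2}$ ($d = 3 + \frac{1}{4} \left(-30\right) = 3 - \frac{15}{2} = - \frac{9}{2} \approx -4.5$)
$S{\left(m{\left(-2 \right)} \right)} + d k{\left(-4 \right)} = \left(2 - -2\right)^{2} - \frac{63}{2} = \left(2 + 2\right)^{2} - \frac{63}{2} = 4^{2} - \frac{63}{2} = 16 - \frac{63}{2} = - \frac{31}{2}$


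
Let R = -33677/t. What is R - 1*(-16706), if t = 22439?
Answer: 374832257/22439 ≈ 16705.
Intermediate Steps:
R = -33677/22439 ≈ -1.5008
R - 1*(-16706) = -33677/22439 - 1*(-16706) = -33677/22439 + 16706 = 374832257/22439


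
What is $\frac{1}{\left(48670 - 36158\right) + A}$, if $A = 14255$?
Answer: $\frac{1}{26767} \approx 3.7359 \cdot 10^{-5}$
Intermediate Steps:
$\frac{1}{\left(48670 - 36158\right) + A} = \frac{1}{\left(48670 - 36158\right) + 14255} = \frac{1}{12512 + 14255} = \frac{1}{26767}$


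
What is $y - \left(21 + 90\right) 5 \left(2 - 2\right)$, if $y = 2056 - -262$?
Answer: $2318$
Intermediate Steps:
$y = 2318$ ($y = 2056 + \left(-2461 + 2723\right) = 2056 + 262 = 2318$)
$y - \left(21 + 90\right) 5 \left(2 - 2\right) = 2318 - \left(21 + 90\right) 5 \left(2 - 2\right) = 2318 - 111 \cdot 5 \cdot 0 = 2318 - 111 \cdot 0 = 2318 - 0 = 2318 + 0 = 2318$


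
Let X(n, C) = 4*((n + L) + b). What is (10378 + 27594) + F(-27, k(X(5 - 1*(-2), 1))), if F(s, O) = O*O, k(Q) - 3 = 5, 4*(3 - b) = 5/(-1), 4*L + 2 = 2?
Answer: 38036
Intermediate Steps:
L = 0 (L = -½ + (¼)*2 = -½ + ½ = 0)
b = 17/4 (b = 3 - 5/(4*(-1)) = 3 - 5*(-1)/4 = 3 - ¼*(-5) = 3 + 5/4 = 17/4 ≈ 4.2500)
X(n, C) = 17 + 4*n (X(n, C) = 4*((n + 0) + 17/4) = 4*(n + 17/4) = 4*(17/4 + n) = 17 + 4*n)
k(Q) = 8 (k(Q) = 3 + 5 = 8)
F(s, O) = O²
(10378 + 27594) + F(-27, k(X(5 - 1*(-2), 1))) = (10378 + 27594) + 8² = 37972 + 64 = 38036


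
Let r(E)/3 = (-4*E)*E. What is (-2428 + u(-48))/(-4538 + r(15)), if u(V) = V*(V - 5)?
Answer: -58/3619 ≈ -0.016027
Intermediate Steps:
r(E) = -12*E² (r(E) = 3*((-4*E)*E) = 3*(-4*E²) = -12*E²)
u(V) = V*(-5 + V)
(-2428 + u(-48))/(-4538 + r(15)) = (-2428 - 48*(-5 - 48))/(-4538 - 12*15²) = (-2428 - 48*(-53))/(-4538 - 12*225) = (-2428 + 2544)/(-4538 - 2700) = 116/(-7238) = 116*(-1/7238) = -58/3619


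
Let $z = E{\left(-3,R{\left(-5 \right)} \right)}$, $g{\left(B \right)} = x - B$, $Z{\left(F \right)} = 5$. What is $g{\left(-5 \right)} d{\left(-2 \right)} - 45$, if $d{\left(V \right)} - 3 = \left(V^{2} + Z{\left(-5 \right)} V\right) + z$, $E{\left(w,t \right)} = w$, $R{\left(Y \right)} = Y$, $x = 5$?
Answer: $-105$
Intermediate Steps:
$g{\left(B \right)} = 5 - B$
$z = -3$
$d{\left(V \right)} = V^{2} + 5 V$ ($d{\left(V \right)} = 3 - \left(3 - V^{2} - 5 V\right) = 3 + \left(-3 + V^{2} + 5 V\right) = V^{2} + 5 V$)
$g{\left(-5 \right)} d{\left(-2 \right)} - 45 = \left(5 - -5\right) \left(- 2 \left(5 - 2\right)\right) - 45 = \left(5 + 5\right) \left(\left(-2\right) 3\right) - 45 = 10 \left(-6\right) - 45 = -60 - 45 = -105$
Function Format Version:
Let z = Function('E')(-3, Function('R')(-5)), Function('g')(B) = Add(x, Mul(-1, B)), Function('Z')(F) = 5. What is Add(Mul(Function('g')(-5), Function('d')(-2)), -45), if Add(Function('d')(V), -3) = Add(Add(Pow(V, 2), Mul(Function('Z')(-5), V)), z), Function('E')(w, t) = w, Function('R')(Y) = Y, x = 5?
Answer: -105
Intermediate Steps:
Function('g')(B) = Add(5, Mul(-1, B))
z = -3
Function('d')(V) = Add(Pow(V, 2), Mul(5, V)) (Function('d')(V) = Add(3, Add(Add(Pow(V, 2), Mul(5, V)), -3)) = Add(3, Add(-3, Pow(V, 2), Mul(5, V))) = Add(Pow(V, 2), Mul(5, V)))
Add(Mul(Function('g')(-5), Function('d')(-2)), -45) = Add(Mul(Add(5, Mul(-1, -5)), Mul(-2, Add(5, -2))), -45) = Add(Mul(Add(5, 5), Mul(-2, 3)), -45) = Add(Mul(10, -6), -45) = Add(-60, -45) = -105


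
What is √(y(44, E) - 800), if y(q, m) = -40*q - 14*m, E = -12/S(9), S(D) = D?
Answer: 2*I*√5718/3 ≈ 50.412*I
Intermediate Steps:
E = -4/3 (E = -12/9 = -12*⅑ = -4/3 ≈ -1.3333)
√(y(44, E) - 800) = √((-40*44 - 14*(-4/3)) - 800) = √((-1760 + 56/3) - 800) = √(-5224/3 - 800) = √(-7624/3) = 2*I*√5718/3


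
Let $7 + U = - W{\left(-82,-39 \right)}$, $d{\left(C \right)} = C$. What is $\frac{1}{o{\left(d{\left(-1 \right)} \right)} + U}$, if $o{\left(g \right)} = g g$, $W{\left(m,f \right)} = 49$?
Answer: $- \frac{1}{55} \approx -0.018182$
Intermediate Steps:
$U = -56$ ($U = -7 - 49 = -56$)
$o{\left(g \right)} = g^{2}$
$\frac{1}{o{\left(d{\left(-1 \right)} \right)} + U} = \frac{1}{\left(-1\right)^{2} - 56} = \frac{1}{1 - 56} = \frac{1}{-55} = - \frac{1}{55}$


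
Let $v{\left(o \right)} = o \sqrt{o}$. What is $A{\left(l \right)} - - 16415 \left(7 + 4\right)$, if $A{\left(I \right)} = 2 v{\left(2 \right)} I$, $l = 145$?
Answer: $180565 + 580 \sqrt{2} \approx 1.8139 \cdot 10^{5}$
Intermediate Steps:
$v{\left(o \right)} = o^{\frac{3}{2}}$
$A{\left(I \right)} = 4 I \sqrt{2}$ ($A{\left(I \right)} = 2 \cdot 2^{\frac{3}{2}} I = 2 \cdot 2 \sqrt{2} I = 4 \sqrt{2} I = 4 I \sqrt{2}$)
$A{\left(l \right)} - - 16415 \left(7 + 4\right) = 4 \cdot 145 \sqrt{2} - - 16415 \left(7 + 4\right) = 580 \sqrt{2} - \left(-16415\right) 11 = 580 \sqrt{2} - -180565 = 580 \sqrt{2} + 180565 = 180565 + 580 \sqrt{2}$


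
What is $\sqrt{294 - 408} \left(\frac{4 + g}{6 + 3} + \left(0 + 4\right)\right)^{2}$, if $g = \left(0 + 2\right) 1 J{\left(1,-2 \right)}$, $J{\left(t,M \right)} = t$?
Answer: $\frac{196 i \sqrt{114}}{9} \approx 232.52 i$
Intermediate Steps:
$g = 2$ ($g = \left(0 + 2\right) 1 \cdot 1 = 2 \cdot 1 \cdot 1 = 2 \cdot 1 = 2$)
$\sqrt{294 - 408} \left(\frac{4 + g}{6 + 3} + \left(0 + 4\right)\right)^{2} = \sqrt{294 - 408} \left(\frac{4 + 2}{6 + 3} + \left(0 + 4\right)\right)^{2} = \sqrt{-114} \left(\frac{6}{9} + 4\right)^{2} = i \sqrt{114} \left(6 \cdot \frac{1}{9} + 4\right)^{2} = i \sqrt{114} \left(\frac{2}{3} + 4\right)^{2} = i \sqrt{114} \left(\frac{14}{3}\right)^{2} = i \sqrt{114} \cdot \frac{196}{9} = \frac{196 i \sqrt{114}}{9}$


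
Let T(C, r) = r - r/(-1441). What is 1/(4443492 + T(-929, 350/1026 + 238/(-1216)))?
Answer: 1075248/4777856042473 ≈ 2.2505e-7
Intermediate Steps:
T(C, r) = 1442*r/1441 (T(C, r) = r - r*(-1)/1441 = r - (-1)*r/1441 = r + r/1441 = 1442*r/1441)
1/(4443492 + T(-929, 350/1026 + 238/(-1216))) = 1/(4443492 + 1442*(350/1026 + 238/(-1216))/1441) = 1/(4443492 + 1442*(350*(1/1026) + 238*(-1/1216))/1441) = 1/(4443492 + 1442*(175/513 - 119/608)/1441) = 1/(4443492 + (1442/1441)*(2387/16416)) = 1/(4443492 + 156457/1075248) = 1/(4777856042473/1075248) = 1075248/4777856042473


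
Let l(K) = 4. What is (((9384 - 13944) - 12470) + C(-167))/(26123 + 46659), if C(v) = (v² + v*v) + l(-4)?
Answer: 19376/36391 ≈ 0.53244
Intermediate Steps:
C(v) = 4 + 2*v² (C(v) = (v² + v*v) + 4 = (v² + v²) + 4 = 2*v² + 4 = 4 + 2*v²)
(((9384 - 13944) - 12470) + C(-167))/(26123 + 46659) = (((9384 - 13944) - 12470) + (4 + 2*(-167)²))/(26123 + 46659) = ((-4560 - 12470) + (4 + 2*27889))/72782 = (-17030 + (4 + 55778))*(1/72782) = (-17030 + 55782)*(1/72782) = 38752*(1/72782) = 19376/36391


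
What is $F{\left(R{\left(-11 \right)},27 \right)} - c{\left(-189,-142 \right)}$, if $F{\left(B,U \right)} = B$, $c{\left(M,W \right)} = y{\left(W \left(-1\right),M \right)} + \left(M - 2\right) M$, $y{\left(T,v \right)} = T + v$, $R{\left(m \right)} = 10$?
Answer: $-36042$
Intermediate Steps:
$c{\left(M,W \right)} = M - W + M \left(-2 + M\right)$ ($c{\left(M,W \right)} = \left(W \left(-1\right) + M\right) + \left(M - 2\right) M = \left(- W + M\right) + \left(-2 + M\right) M = \left(M - W\right) + M \left(-2 + M\right) = M - W + M \left(-2 + M\right)$)
$F{\left(R{\left(-11 \right)},27 \right)} - c{\left(-189,-142 \right)} = 10 - \left(\left(-189\right)^{2} - -189 - -142\right) = 10 - \left(35721 + 189 + 142\right) = 10 - 36052 = -36042$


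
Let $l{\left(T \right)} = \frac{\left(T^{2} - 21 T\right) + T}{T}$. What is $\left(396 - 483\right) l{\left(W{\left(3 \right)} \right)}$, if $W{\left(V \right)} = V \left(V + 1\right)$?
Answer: $696$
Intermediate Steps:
$W{\left(V \right)} = V \left(1 + V\right)$
$l{\left(T \right)} = \frac{T^{2} - 20 T}{T}$
$\left(396 - 483\right) l{\left(W{\left(3 \right)} \right)} = \left(396 - 483\right) \left(-20 + 3 \left(1 + 3\right)\right) = - 87 \left(-20 + 3 \cdot 4\right) = - 87 \left(-20 + 12\right) = \left(-87\right) \left(-8\right) = 696$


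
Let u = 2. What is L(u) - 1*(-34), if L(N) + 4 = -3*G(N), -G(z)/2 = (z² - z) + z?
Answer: 54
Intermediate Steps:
G(z) = -2*z² (G(z) = -2*((z² - z) + z) = -2*z²)
L(N) = -4 + 6*N² (L(N) = -4 - (-6)*N² = -4 + 6*N²)
L(u) - 1*(-34) = (-4 + 6*2²) - 1*(-34) = (-4 + 6*4) + 34 = (-4 + 24) + 34 = 20 + 34 = 54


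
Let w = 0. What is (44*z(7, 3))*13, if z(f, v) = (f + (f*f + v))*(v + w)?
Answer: 101244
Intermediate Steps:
z(f, v) = v*(f + v + f²) (z(f, v) = (f + (f*f + v))*(v + 0) = (f + (f² + v))*v = (f + (v + f²))*v = (f + v + f²)*v = v*(f + v + f²))
(44*z(7, 3))*13 = (44*(3*(7 + 3 + 7²)))*13 = (44*(3*(7 + 3 + 49)))*13 = (44*(3*59))*13 = (44*177)*13 = 7788*13 = 101244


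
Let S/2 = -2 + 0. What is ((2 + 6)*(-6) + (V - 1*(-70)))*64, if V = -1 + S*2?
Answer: 832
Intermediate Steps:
S = -4 (S = 2*(-2 + 0) = 2*(-2) = -4)
V = -9 (V = -1 - 4*2 = -1 - 8 = -9)
((2 + 6)*(-6) + (V - 1*(-70)))*64 = ((2 + 6)*(-6) + (-9 - 1*(-70)))*64 = (8*(-6) + (-9 + 70))*64 = (-48 + 61)*64 = 13*64 = 832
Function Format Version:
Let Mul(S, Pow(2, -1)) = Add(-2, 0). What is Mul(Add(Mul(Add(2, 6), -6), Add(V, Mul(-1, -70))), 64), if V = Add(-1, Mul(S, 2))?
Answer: 832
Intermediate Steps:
S = -4 (S = Mul(2, Add(-2, 0)) = Mul(2, -2) = -4)
V = -9 (V = Add(-1, Mul(-4, 2)) = Add(-1, -8) = -9)
Mul(Add(Mul(Add(2, 6), -6), Add(V, Mul(-1, -70))), 64) = Mul(Add(Mul(Add(2, 6), -6), Add(-9, Mul(-1, -70))), 64) = Mul(Add(Mul(8, -6), Add(-9, 70)), 64) = Mul(Add(-48, 61), 64) = Mul(13, 64) = 832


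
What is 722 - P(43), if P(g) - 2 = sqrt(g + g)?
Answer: 720 - sqrt(86) ≈ 710.73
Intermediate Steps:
P(g) = 2 + sqrt(2)*sqrt(g) (P(g) = 2 + sqrt(g + g) = 2 + sqrt(2*g) = 2 + sqrt(2)*sqrt(g))
722 - P(43) = 722 - (2 + sqrt(2)*sqrt(43)) = 722 - (2 + sqrt(86)) = 722 + (-2 - sqrt(86)) = 720 - sqrt(86)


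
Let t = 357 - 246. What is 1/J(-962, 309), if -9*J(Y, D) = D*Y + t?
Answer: 3/99049 ≈ 3.0288e-5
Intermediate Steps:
t = 111
J(Y, D) = -37/3 - D*Y/9 (J(Y, D) = -(D*Y + 111)/9 = -(111 + D*Y)/9 = -37/3 - D*Y/9)
1/J(-962, 309) = 1/(-37/3 - ⅑*309*(-962)) = 1/(-37/3 + 99086/3) = 1/(99049/3) = 3/99049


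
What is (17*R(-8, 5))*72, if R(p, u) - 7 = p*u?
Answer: -40392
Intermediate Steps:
R(p, u) = 7 + p*u
(17*R(-8, 5))*72 = (17*(7 - 8*5))*72 = (17*(7 - 40))*72 = (17*(-33))*72 = -561*72 = -40392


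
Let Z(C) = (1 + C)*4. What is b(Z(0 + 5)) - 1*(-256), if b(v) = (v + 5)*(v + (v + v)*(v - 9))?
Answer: 21832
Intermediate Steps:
Z(C) = 4 + 4*C
b(v) = (5 + v)*(v + 2*v*(-9 + v)) (b(v) = (5 + v)*(v + (2*v)*(-9 + v)) = (5 + v)*(v + 2*v*(-9 + v)))
b(Z(0 + 5)) - 1*(-256) = (4 + 4*(0 + 5))*(-85 - 7*(4 + 4*(0 + 5)) + 2*(4 + 4*(0 + 5))**2) - 1*(-256) = (4 + 4*5)*(-85 - 7*(4 + 4*5) + 2*(4 + 4*5)**2) + 256 = (4 + 20)*(-85 - 7*(4 + 20) + 2*(4 + 20)**2) + 256 = 24*(-85 - 7*24 + 2*24**2) + 256 = 24*(-85 - 168 + 2*576) + 256 = 24*(-85 - 168 + 1152) + 256 = 24*899 + 256 = 21576 + 256 = 21832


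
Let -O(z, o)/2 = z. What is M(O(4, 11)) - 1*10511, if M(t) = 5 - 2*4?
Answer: -10514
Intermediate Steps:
O(z, o) = -2*z
M(t) = -3 (M(t) = 5 - 8 = -3)
M(O(4, 11)) - 1*10511 = -3 - 1*10511 = -3 - 10511 = -10514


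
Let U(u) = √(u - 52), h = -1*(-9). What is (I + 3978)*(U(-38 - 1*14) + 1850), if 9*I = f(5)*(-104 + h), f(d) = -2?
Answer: 66585200/9 + 71984*I*√26/9 ≈ 7.3984e+6 + 40783.0*I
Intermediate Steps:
h = 9
U(u) = √(-52 + u)
I = 190/9 (I = (-2*(-104 + 9))/9 = (-2*(-95))/9 = (⅑)*190 = 190/9 ≈ 21.111)
(I + 3978)*(U(-38 - 1*14) + 1850) = (190/9 + 3978)*(√(-52 + (-38 - 1*14)) + 1850) = 35992*(√(-52 + (-38 - 14)) + 1850)/9 = 35992*(√(-52 - 52) + 1850)/9 = 35992*(√(-104) + 1850)/9 = 35992*(2*I*√26 + 1850)/9 = 35992*(1850 + 2*I*√26)/9 = 66585200/9 + 71984*I*√26/9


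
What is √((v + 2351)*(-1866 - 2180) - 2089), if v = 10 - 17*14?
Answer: I*√8591747 ≈ 2931.2*I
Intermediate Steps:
v = -228 (v = 10 - 238 = -228)
√((v + 2351)*(-1866 - 2180) - 2089) = √((-228 + 2351)*(-1866 - 2180) - 2089) = √(2123*(-4046) - 2089) = √(-8589658 - 2089) = √(-8591747) = I*√8591747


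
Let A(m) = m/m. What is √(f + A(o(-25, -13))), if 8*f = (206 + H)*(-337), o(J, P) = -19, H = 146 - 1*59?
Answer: I*√197466/4 ≈ 111.09*I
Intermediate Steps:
H = 87 (H = 146 - 59 = 87)
f = -98741/8 (f = ((206 + 87)*(-337))/8 = (293*(-337))/8 = (⅛)*(-98741) = -98741/8 ≈ -12343.)
A(m) = 1
√(f + A(o(-25, -13))) = √(-98741/8 + 1) = √(-98733/8) = I*√197466/4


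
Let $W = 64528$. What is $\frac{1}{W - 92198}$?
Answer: $- \frac{1}{27670} \approx -3.614 \cdot 10^{-5}$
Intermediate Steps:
$\frac{1}{W - 92198} = \frac{1}{64528 - 92198} = \frac{1}{-27670} = - \frac{1}{27670}$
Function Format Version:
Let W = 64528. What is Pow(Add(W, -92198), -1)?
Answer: Rational(-1, 27670) ≈ -3.6140e-5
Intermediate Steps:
Pow(Add(W, -92198), -1) = Pow(Add(64528, -92198), -1) = Pow(-27670, -1) = Rational(-1, 27670)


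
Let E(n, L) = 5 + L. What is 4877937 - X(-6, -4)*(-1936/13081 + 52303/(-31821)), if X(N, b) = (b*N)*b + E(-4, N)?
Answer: 2030371379339534/416250501 ≈ 4.8778e+6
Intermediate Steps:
X(N, b) = 5 + N + N*b² (X(N, b) = (b*N)*b + (5 + N) = (N*b)*b + (5 + N) = N*b² + (5 + N) = 5 + N + N*b²)
4877937 - X(-6, -4)*(-1936/13081 + 52303/(-31821)) = 4877937 - (5 - 6 - 6*(-4)²)*(-1936/13081 + 52303/(-31821)) = 4877937 - (5 - 6 - 6*16)*(-1936*1/13081 + 52303*(-1/31821)) = 4877937 - (5 - 6 - 96)*(-1936/13081 - 52303/31821) = 4877937 - (-97)*(-745780999)/416250501 = 4877937 - 1*72340756903/416250501 = 4877937 - 72340756903/416250501 = 2030371379339534/416250501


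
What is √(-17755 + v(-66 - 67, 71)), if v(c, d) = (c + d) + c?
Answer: 5*I*√718 ≈ 133.98*I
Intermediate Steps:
v(c, d) = d + 2*c
√(-17755 + v(-66 - 67, 71)) = √(-17755 + (71 + 2*(-66 - 67))) = √(-17755 + (71 + 2*(-133))) = √(-17755 + (71 - 266)) = √(-17755 - 195) = √(-17950) = 5*I*√718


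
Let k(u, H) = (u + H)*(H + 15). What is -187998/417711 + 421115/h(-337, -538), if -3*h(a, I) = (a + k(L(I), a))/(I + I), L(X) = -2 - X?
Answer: -37855427269106/1793790271 ≈ -21104.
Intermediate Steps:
k(u, H) = (15 + H)*(H + u) (k(u, H) = (H + u)*(15 + H) = (15 + H)*(H + u))
h(a, I) = -(-30 + a² - 15*I + 16*a + a*(-2 - I))/(6*I) (h(a, I) = -(a + (a² + 15*a + 15*(-2 - I) + a*(-2 - I)))/(3*(I + I)) = -(a + (a² + 15*a + (-30 - 15*I) + a*(-2 - I)))/(3*(2*I)) = -(a + (-30 + a² - 15*I + 15*a + a*(-2 - I)))*1/(2*I)/3 = -(-30 + a² - 15*I + 16*a + a*(-2 - I))*1/(2*I)/3 = -(-30 + a² - 15*I + 16*a + a*(-2 - I))/(6*I))
-187998/417711 + 421115/h(-337, -538) = -187998/417711 + 421115/(((⅙)*(30 - 1*(-337)² - 14*(-337) + 15*(-538) - 538*(-337))/(-538))) = -187998*1/417711 + 421115/(((⅙)*(-1/538)*(30 - 1*113569 + 4718 - 8070 + 181306))) = -62666/139237 + 421115/(((⅙)*(-1/538)*(30 - 113569 + 4718 - 8070 + 181306))) = -62666/139237 + 421115/(((⅙)*(-1/538)*64415)) = -62666/139237 + 421115/(-64415/3228) = -62666/139237 + 421115*(-3228/64415) = -62666/139237 - 271871844/12883 = -37855427269106/1793790271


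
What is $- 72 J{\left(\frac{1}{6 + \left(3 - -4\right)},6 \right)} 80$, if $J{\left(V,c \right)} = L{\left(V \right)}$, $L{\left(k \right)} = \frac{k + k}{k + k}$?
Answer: $-5760$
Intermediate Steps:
$L{\left(k \right)} = 1$ ($L{\left(k \right)} = \frac{2 k}{2 k} = 2 k \frac{1}{2 k} = 1$)
$J{\left(V,c \right)} = 1$
$- 72 J{\left(\frac{1}{6 + \left(3 - -4\right)},6 \right)} 80 = \left(-72\right) 1 \cdot 80 = \left(-72\right) 80 = -5760$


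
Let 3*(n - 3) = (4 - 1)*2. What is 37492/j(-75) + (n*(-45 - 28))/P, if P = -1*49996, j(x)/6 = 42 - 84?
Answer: -66941359/449964 ≈ -148.77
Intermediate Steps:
j(x) = -252 (j(x) = 6*(42 - 84) = 6*(-42) = -252)
n = 5 (n = 3 + ((4 - 1)*2)/3 = 3 + (3*2)/3 = 3 + (⅓)*6 = 3 + 2 = 5)
P = -49996
37492/j(-75) + (n*(-45 - 28))/P = 37492/(-252) + (5*(-45 - 28))/(-49996) = 37492*(-1/252) + (5*(-73))*(-1/49996) = -1339/9 - 365*(-1/49996) = -1339/9 + 365/49996 = -66941359/449964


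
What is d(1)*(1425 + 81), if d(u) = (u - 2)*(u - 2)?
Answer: 1506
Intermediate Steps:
d(u) = (-2 + u)² (d(u) = (-2 + u)*(-2 + u) = (-2 + u)²)
d(1)*(1425 + 81) = (-2 + 1)²*(1425 + 81) = (-1)²*1506 = 1*1506 = 1506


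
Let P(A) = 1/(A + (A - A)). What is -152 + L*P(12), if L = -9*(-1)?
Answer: -605/4 ≈ -151.25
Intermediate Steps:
L = 9
P(A) = 1/A (P(A) = 1/(A + 0) = 1/A)
-152 + L*P(12) = -152 + 9/12 = -152 + 9*(1/12) = -152 + ¾ = -605/4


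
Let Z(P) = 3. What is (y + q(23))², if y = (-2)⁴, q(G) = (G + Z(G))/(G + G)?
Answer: 145161/529 ≈ 274.41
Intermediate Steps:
q(G) = (3 + G)/(2*G) (q(G) = (G + 3)/(G + G) = (3 + G)/((2*G)) = (3 + G)*(1/(2*G)) = (3 + G)/(2*G))
y = 16
(y + q(23))² = (16 + (½)*(3 + 23)/23)² = (16 + (½)*(1/23)*26)² = (16 + 13/23)² = (381/23)² = 145161/529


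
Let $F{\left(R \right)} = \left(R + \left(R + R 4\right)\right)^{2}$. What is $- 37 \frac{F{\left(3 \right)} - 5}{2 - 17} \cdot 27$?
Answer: $\frac{106227}{5} \approx 21245.0$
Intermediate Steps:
$F{\left(R \right)} = 36 R^{2}$ ($F{\left(R \right)} = \left(R + \left(R + 4 R\right)\right)^{2} = \left(R + 5 R\right)^{2} = \left(6 R\right)^{2} = 36 R^{2}$)
$- 37 \frac{F{\left(3 \right)} - 5}{2 - 17} \cdot 27 = - 37 \frac{36 \cdot 3^{2} - 5}{2 - 17} \cdot 27 = - 37 \frac{36 \cdot 9 - 5}{-15} \cdot 27 = - 37 \left(324 - 5\right) \left(- \frac{1}{15}\right) 27 = - 37 \cdot 319 \left(- \frac{1}{15}\right) 27 = \left(-37\right) \left(- \frac{319}{15}\right) 27 = \frac{11803}{15} \cdot 27 = \frac{106227}{5}$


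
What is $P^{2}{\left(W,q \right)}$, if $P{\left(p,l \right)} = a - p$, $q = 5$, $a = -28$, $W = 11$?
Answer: $1521$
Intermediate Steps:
$P{\left(p,l \right)} = -28 - p$
$P^{2}{\left(W,q \right)} = \left(-28 - 11\right)^{2} = \left(-39\right)^{2} = 1521$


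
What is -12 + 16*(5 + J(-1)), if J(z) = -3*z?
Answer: 116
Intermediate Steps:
-12 + 16*(5 + J(-1)) = -12 + 16*(5 - 3*(-1)) = -12 + 16*(5 + 3) = -12 + 16*8 = -12 + 128 = 116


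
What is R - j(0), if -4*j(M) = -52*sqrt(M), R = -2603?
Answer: -2603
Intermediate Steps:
j(M) = 13*sqrt(M) (j(M) = -(-13)*sqrt(M) = 13*sqrt(M))
R - j(0) = -2603 - 13*sqrt(0) = -2603 - 13*0 = -2603 - 1*0 = -2603 + 0 = -2603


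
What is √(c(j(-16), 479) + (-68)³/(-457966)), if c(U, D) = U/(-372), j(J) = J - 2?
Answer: √148135775722586/14196946 ≈ 0.85730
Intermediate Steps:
j(J) = -2 + J
c(U, D) = -U/372 (c(U, D) = U*(-1/372) = -U/372)
√(c(j(-16), 479) + (-68)³/(-457966)) = √(-(-2 - 16)/372 + (-68)³/(-457966)) = √(-1/372*(-18) - 314432*(-1/457966)) = √(3/62 + 157216/228983) = √(10434341/14196946) = √148135775722586/14196946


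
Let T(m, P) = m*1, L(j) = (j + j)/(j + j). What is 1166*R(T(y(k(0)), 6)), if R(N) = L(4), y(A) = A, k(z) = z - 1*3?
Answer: 1166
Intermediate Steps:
k(z) = -3 + z (k(z) = z - 3 = -3 + z)
L(j) = 1 (L(j) = (2*j)/((2*j)) = (2*j)*(1/(2*j)) = 1)
T(m, P) = m
R(N) = 1
1166*R(T(y(k(0)), 6)) = 1166*1 = 1166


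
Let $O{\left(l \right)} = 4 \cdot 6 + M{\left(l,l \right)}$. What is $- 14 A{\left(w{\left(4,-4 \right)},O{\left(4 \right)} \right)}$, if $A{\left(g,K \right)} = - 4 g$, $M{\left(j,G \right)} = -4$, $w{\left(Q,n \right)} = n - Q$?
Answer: $-448$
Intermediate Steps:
$O{\left(l \right)} = 20$ ($O{\left(l \right)} = 4 \cdot 6 - 4 = 24 - 4 = 20$)
$- 14 A{\left(w{\left(4,-4 \right)},O{\left(4 \right)} \right)} = - 14 \left(- 4 \left(-4 - 4\right)\right) = - 14 \left(\left(-4\right) \left(-8\right)\right) = \left(-14\right) 32 = -448$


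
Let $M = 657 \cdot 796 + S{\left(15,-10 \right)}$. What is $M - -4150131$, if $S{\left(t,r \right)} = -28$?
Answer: $4673075$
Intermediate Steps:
$M = 522944$ ($M = 657 \cdot 796 - 28 = 522972 - 28 = 522944$)
$M - -4150131 = 522944 - -4150131 = 522944 + 4150131 = 4673075$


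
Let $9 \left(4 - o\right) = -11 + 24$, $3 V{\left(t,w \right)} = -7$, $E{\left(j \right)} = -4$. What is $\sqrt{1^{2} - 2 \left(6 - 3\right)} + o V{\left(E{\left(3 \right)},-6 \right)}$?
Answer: $- \frac{161}{27} + i \sqrt{5} \approx -5.963 + 2.2361 i$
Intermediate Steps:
$V{\left(t,w \right)} = - \frac{7}{3}$ ($V{\left(t,w \right)} = \frac{1}{3} \left(-7\right) = - \frac{7}{3}$)
$o = \frac{23}{9}$ ($o = 4 - \frac{-11 + 24}{9} = 4 - \frac{13}{9} = \frac{23}{9} \approx 2.5556$)
$\sqrt{1^{2} - 2 \left(6 - 3\right)} + o V{\left(E{\left(3 \right)},-6 \right)} = \sqrt{1^{2} - 2 \left(6 - 3\right)} + \frac{23}{9} \left(- \frac{7}{3}\right) = \sqrt{1 - 6} - \frac{161}{27} = \sqrt{-5} - \frac{161}{27} = i \sqrt{5} - \frac{161}{27} = - \frac{161}{27} + i \sqrt{5}$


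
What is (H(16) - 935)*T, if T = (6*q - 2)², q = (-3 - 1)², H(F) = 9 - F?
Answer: -8323512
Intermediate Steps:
q = 16 (q = (-4)² = 16)
T = 8836 (T = (6*16 - 2)² = (96 - 2)² = 94² = 8836)
(H(16) - 935)*T = ((9 - 1*16) - 935)*8836 = ((9 - 16) - 935)*8836 = (-7 - 935)*8836 = -942*8836 = -8323512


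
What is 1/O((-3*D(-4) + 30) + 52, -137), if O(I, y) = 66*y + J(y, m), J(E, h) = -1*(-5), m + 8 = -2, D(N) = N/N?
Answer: -1/9037 ≈ -0.00011066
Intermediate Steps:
D(N) = 1
m = -10 (m = -8 - 2 = -10)
J(E, h) = 5
O(I, y) = 5 + 66*y (O(I, y) = 66*y + 5 = 5 + 66*y)
1/O((-3*D(-4) + 30) + 52, -137) = 1/(5 + 66*(-137)) = 1/(5 - 9042) = 1/(-9037) = -1/9037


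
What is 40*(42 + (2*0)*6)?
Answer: 1680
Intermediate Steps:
40*(42 + (2*0)*6) = 40*(42 + 0*6) = 40*(42 + 0) = 40*42 = 1680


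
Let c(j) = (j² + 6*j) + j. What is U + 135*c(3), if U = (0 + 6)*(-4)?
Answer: 4026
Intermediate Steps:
U = -24 (U = 6*(-4) = -24)
c(j) = j² + 7*j
U + 135*c(3) = -24 + 135*(3*(7 + 3)) = -24 + 135*(3*10) = -24 + 135*30 = -24 + 4050 = 4026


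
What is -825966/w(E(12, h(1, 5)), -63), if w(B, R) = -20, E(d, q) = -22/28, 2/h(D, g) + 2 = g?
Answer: 412983/10 ≈ 41298.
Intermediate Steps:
h(D, g) = 2/(-2 + g)
E(d, q) = -11/14 (E(d, q) = -22*1/28 = -11/14)
-825966/w(E(12, h(1, 5)), -63) = -825966/(-20) = -825966*(-1/20) = 412983/10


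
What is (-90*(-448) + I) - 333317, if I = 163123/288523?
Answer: -84536210308/288523 ≈ -2.9300e+5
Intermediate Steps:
I = 163123/288523 (I = 163123*(1/288523) = 163123/288523 ≈ 0.56537)
(-90*(-448) + I) - 333317 = (-90*(-448) + 163123/288523) - 333317 = (40320 + 163123/288523) - 333317 = 11633410483/288523 - 333317 = -84536210308/288523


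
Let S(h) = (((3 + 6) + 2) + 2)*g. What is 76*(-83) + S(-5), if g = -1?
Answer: -6321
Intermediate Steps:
S(h) = -13 (S(h) = (((3 + 6) + 2) + 2)*(-1) = ((9 + 2) + 2)*(-1) = (11 + 2)*(-1) = 13*(-1) = -13)
76*(-83) + S(-5) = 76*(-83) - 13 = -6308 - 13 = -6321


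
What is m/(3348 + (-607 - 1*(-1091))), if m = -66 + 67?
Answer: 1/3832 ≈ 0.00026096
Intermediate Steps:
m = 1
m/(3348 + (-607 - 1*(-1091))) = 1/(3348 + (-607 - 1*(-1091))) = 1/(3348 + (-607 + 1091)) = 1/(3348 + 484) = 1/3832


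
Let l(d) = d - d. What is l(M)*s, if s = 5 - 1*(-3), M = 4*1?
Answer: 0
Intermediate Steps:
M = 4
s = 8 (s = 5 + 3 = 8)
l(d) = 0
l(M)*s = 0*8 = 0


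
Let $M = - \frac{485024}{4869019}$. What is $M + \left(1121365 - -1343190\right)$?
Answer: $\frac{11999964636521}{4869019} \approx 2.4646 \cdot 10^{6}$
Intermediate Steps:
$M = - \frac{485024}{4869019}$ ($M = \left(-485024\right) \frac{1}{4869019} = - \frac{485024}{4869019} \approx -0.099614$)
$M + \left(1121365 - -1343190\right) = - \frac{485024}{4869019} + \left(1121365 - -1343190\right) = - \frac{485024}{4869019} + \left(1121365 + 1343190\right) = - \frac{485024}{4869019} + 2464555 = \frac{11999964636521}{4869019}$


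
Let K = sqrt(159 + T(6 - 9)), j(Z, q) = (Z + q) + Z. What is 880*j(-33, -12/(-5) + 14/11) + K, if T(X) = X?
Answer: -54848 + 2*sqrt(39) ≈ -54836.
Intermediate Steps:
j(Z, q) = q + 2*Z
K = 2*sqrt(39) (K = sqrt(159 + (6 - 9)) = sqrt(159 - 3) = sqrt(156) = 2*sqrt(39) ≈ 12.490)
880*j(-33, -12/(-5) + 14/11) + K = 880*((-12/(-5) + 14/11) + 2*(-33)) + 2*sqrt(39) = 880*((-12*(-1/5) + 14*(1/11)) - 66) + 2*sqrt(39) = 880*((12/5 + 14/11) - 66) + 2*sqrt(39) = 880*(202/55 - 66) + 2*sqrt(39) = 880*(-3428/55) + 2*sqrt(39) = -54848 + 2*sqrt(39)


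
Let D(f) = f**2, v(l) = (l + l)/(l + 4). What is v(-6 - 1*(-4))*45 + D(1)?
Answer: -89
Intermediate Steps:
v(l) = 2*l/(4 + l) (v(l) = (2*l)/(4 + l) = 2*l/(4 + l))
v(-6 - 1*(-4))*45 + D(1) = (2*(-6 - 1*(-4))/(4 + (-6 - 1*(-4))))*45 + 1**2 = (2*(-6 + 4)/(4 + (-6 + 4)))*45 + 1 = (2*(-2)/(4 - 2))*45 + 1 = (2*(-2)/2)*45 + 1 = (2*(-2)*(1/2))*45 + 1 = -2*45 + 1 = -90 + 1 = -89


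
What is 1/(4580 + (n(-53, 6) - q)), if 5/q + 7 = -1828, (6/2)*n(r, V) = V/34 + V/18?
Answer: 56151/257181275 ≈ 0.00021833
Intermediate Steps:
n(r, V) = 13*V/459 (n(r, V) = (V/34 + V/18)/3 = (13*V/153)/3 = 13*V/459)
q = -1/367 (q = 5/(-7 - 1828) = 5/(-1835) = 5*(-1/1835) = -1/367 ≈ -0.0027248)
1/(4580 + (n(-53, 6) - q)) = 1/(4580 + ((13/459)*6 - 1*(-1/367))) = 1/(4580 + (26/153 + 1/367)) = 1/(4580 + 9695/56151) = 1/(257181275/56151) = 56151/257181275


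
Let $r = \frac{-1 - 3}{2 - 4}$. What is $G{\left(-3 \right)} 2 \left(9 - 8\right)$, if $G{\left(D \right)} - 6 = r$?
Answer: $16$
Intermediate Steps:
$r = 2$ ($r = - \frac{4}{-2} = \left(-4\right) \left(- \frac{1}{2}\right) = 2$)
$G{\left(D \right)} = 8$ ($G{\left(D \right)} = 6 + 2 = 8$)
$G{\left(-3 \right)} 2 \left(9 - 8\right) = 8 \cdot 2 \left(9 - 8\right) = 16 \cdot 1 = 16$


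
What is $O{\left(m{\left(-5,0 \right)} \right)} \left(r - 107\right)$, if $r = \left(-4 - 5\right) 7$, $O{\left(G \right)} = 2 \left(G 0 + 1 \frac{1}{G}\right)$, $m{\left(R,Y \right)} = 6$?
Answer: $- \frac{170}{3} \approx -56.667$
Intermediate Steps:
$O{\left(G \right)} = \frac{2}{G}$ ($O{\left(G \right)} = 2 \left(0 + \frac{1}{G}\right) = \frac{2}{G}$)
$r = -63$ ($r = \left(-9\right) 7 = -63$)
$O{\left(m{\left(-5,0 \right)} \right)} \left(r - 107\right) = \frac{2}{6} \left(-63 - 107\right) = 2 \cdot \frac{1}{6} \left(-170\right) = \frac{1}{3} \left(-170\right) = - \frac{170}{3}$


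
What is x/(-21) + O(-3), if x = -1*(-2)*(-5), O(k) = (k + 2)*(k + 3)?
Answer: 10/21 ≈ 0.47619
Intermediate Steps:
O(k) = (2 + k)*(3 + k)
x = -10 (x = 2*(-5) = -10)
x/(-21) + O(-3) = -10/(-21) + (6 + (-3)² + 5*(-3)) = -10*(-1/21) + (6 + 9 - 15) = 10/21 + 0 = 10/21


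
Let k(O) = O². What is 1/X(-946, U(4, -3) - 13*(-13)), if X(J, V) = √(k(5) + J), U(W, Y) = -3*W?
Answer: -I*√921/921 ≈ -0.032951*I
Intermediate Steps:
X(J, V) = √(25 + J) (X(J, V) = √(5² + J) = √(25 + J))
1/X(-946, U(4, -3) - 13*(-13)) = 1/(√(25 - 946)) = 1/(√(-921)) = 1/(I*√921) = -I*√921/921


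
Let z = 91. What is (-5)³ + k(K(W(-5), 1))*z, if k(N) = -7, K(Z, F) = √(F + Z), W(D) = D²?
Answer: -762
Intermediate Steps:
(-5)³ + k(K(W(-5), 1))*z = (-5)³ - 7*91 = -125 - 637 = -762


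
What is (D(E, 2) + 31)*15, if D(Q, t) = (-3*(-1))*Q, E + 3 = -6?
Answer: 60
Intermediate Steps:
E = -9 (E = -3 - 6 = -9)
D(Q, t) = 3*Q
(D(E, 2) + 31)*15 = (3*(-9) + 31)*15 = (-27 + 31)*15 = 4*15 = 60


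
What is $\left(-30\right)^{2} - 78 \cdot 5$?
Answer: $510$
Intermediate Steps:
$\left(-30\right)^{2} - 78 \cdot 5 = 900 - 390 = 510$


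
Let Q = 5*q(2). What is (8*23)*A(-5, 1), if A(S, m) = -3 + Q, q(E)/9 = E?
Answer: 16008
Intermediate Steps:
q(E) = 9*E
Q = 90 (Q = 5*(9*2) = 5*18 = 90)
A(S, m) = 87 (A(S, m) = -3 + 90 = 87)
(8*23)*A(-5, 1) = (8*23)*87 = 184*87 = 16008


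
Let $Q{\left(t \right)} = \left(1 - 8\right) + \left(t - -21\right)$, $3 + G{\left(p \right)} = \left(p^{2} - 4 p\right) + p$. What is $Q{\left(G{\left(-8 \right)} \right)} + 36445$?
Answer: $36544$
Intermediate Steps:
$G{\left(p \right)} = -3 + p^{2} - 3 p$ ($G{\left(p \right)} = -3 + \left(\left(p^{2} - 4 p\right) + p\right) = -3 + \left(p^{2} - 3 p\right) = -3 + p^{2} - 3 p$)
$Q{\left(t \right)} = 14 + t$ ($Q{\left(t \right)} = -7 + \left(t + 21\right) = -7 + \left(21 + t\right) = 14 + t$)
$Q{\left(G{\left(-8 \right)} \right)} + 36445 = \left(14 - \left(-21 - 64\right)\right) + 36445 = \left(14 + \left(-3 + 64 + 24\right)\right) + 36445 = \left(14 + 85\right) + 36445 = 99 + 36445 = 36544$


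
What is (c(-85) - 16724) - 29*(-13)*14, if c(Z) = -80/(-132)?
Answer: -377698/33 ≈ -11445.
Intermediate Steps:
c(Z) = 20/33 (c(Z) = -80*(-1/132) = 20/33)
(c(-85) - 16724) - 29*(-13)*14 = (20/33 - 16724) - 29*(-13)*14 = -551872/33 + 377*14 = -551872/33 + 5278 = -377698/33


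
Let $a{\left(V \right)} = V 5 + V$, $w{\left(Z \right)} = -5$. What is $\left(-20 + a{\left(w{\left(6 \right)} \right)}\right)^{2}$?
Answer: $2500$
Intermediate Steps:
$a{\left(V \right)} = 6 V$ ($a{\left(V \right)} = 5 V + V = 6 V$)
$\left(-20 + a{\left(w{\left(6 \right)} \right)}\right)^{2} = \left(-20 + 6 \left(-5\right)\right)^{2} = \left(-20 - 30\right)^{2} = \left(-50\right)^{2} = 2500$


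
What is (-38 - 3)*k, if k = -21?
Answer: 861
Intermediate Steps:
(-38 - 3)*k = (-38 - 3)*(-21) = -41*(-21) = 861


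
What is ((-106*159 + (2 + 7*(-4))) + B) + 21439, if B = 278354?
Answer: 282913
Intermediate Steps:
((-106*159 + (2 + 7*(-4))) + B) + 21439 = ((-106*159 + (2 + 7*(-4))) + 278354) + 21439 = ((-16854 + (2 - 28)) + 278354) + 21439 = ((-16854 - 26) + 278354) + 21439 = (-16880 + 278354) + 21439 = 261474 + 21439 = 282913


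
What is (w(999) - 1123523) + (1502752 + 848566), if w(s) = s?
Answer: 1228794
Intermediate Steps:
(w(999) - 1123523) + (1502752 + 848566) = (999 - 1123523) + (1502752 + 848566) = -1122524 + 2351318 = 1228794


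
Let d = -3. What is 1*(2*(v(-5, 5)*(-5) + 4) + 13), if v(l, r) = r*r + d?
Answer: -199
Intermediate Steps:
v(l, r) = -3 + r² (v(l, r) = r*r - 3 = r² - 3 = -3 + r²)
1*(2*(v(-5, 5)*(-5) + 4) + 13) = 1*(2*((-3 + 5²)*(-5) + 4) + 13) = 1*(2*((-3 + 25)*(-5) + 4) + 13) = 1*(2*(22*(-5) + 4) + 13) = 1*(2*(-110 + 4) + 13) = 1*(2*(-106) + 13) = 1*(-212 + 13) = 1*(-199) = -199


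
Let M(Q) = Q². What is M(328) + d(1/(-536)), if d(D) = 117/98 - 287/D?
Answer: 25618885/98 ≈ 2.6142e+5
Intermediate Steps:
d(D) = 117/98 - 287/D (d(D) = 117*(1/98) - 287/D = 117/98 - 287/D)
M(328) + d(1/(-536)) = 328² + (117/98 - 287/(1/(-536))) = 107584 + (117/98 - 287/(-1/536)) = 107584 + (117/98 - 287*(-536)) = 107584 + (117/98 + 153832) = 107584 + 15075653/98 = 25618885/98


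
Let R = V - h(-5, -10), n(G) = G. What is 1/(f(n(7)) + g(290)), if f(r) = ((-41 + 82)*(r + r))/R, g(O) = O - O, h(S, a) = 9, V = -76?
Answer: -85/574 ≈ -0.14808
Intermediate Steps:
g(O) = 0
R = -85 (R = -76 - 1*9 = -76 - 9 = -85)
f(r) = -82*r/85 (f(r) = ((-41 + 82)*(r + r))/(-85) = (41*(2*r))*(-1/85) = (82*r)*(-1/85) = -82*r/85)
1/(f(n(7)) + g(290)) = 1/(-82/85*7 + 0) = 1/(-574/85 + 0) = 1/(-574/85) = -85/574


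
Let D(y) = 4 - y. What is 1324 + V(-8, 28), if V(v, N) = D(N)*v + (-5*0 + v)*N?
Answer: 1292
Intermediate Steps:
V(v, N) = N*v + v*(4 - N) (V(v, N) = (4 - N)*v + (-5*0 + v)*N = v*(4 - N) + (0 + v)*N = v*(4 - N) + v*N = v*(4 - N) + N*v = N*v + v*(4 - N))
1324 + V(-8, 28) = 1324 + 4*(-8) = 1324 - 32 = 1292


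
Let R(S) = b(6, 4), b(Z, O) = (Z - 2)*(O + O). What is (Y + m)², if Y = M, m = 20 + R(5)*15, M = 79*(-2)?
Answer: 116964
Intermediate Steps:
b(Z, O) = 2*O*(-2 + Z) (b(Z, O) = (-2 + Z)*(2*O) = 2*O*(-2 + Z))
M = -158
R(S) = 32 (R(S) = 2*4*(-2 + 6) = 2*4*4 = 32)
m = 500 (m = 20 + 32*15 = 20 + 480 = 500)
Y = -158
(Y + m)² = (-158 + 500)² = 342² = 116964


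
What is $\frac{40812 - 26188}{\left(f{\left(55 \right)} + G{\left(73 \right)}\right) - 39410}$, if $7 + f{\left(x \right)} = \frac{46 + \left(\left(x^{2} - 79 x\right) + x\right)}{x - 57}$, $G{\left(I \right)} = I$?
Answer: $- \frac{29248}{77469} \approx -0.37754$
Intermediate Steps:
$f{\left(x \right)} = -7 + \frac{46 + x^{2} - 78 x}{-57 + x}$ ($f{\left(x \right)} = -7 + \frac{46 + \left(\left(x^{2} - 79 x\right) + x\right)}{x - 57} = -7 + \frac{46 + \left(x^{2} - 78 x\right)}{-57 + x} = -7 + \frac{46 + x^{2} - 78 x}{-57 + x}$)
$\frac{40812 - 26188}{\left(f{\left(55 \right)} + G{\left(73 \right)}\right) - 39410} = \frac{40812 - 26188}{\left(\frac{445 + 55^{2} - 4675}{-57 + 55} + 73\right) - 39410} = \frac{14624}{\left(\frac{445 + 3025 - 4675}{-2} + 73\right) - 39410} = \frac{14624}{\left(\left(- \frac{1}{2}\right) \left(-1205\right) + 73\right) - 39410} = \frac{14624}{\left(\frac{1205}{2} + 73\right) - 39410} = \frac{14624}{\frac{1351}{2} - 39410} = \frac{14624}{- \frac{77469}{2}} = 14624 \left(- \frac{2}{77469}\right) = - \frac{29248}{77469}$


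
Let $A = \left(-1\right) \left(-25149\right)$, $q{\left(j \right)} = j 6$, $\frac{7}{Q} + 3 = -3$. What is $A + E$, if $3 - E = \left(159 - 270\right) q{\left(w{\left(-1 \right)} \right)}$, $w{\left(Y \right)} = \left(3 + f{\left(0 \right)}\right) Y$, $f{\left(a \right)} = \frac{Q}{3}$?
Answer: $23413$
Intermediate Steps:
$Q = - \frac{7}{6}$ ($Q = \frac{7}{-3 - 3} = \frac{7}{-6} = 7 \left(- \frac{1}{6}\right) = - \frac{7}{6} \approx -1.1667$)
$f{\left(a \right)} = - \frac{7}{18}$ ($f{\left(a \right)} = - \frac{7}{6 \cdot 3} = \left(- \frac{7}{6}\right) \frac{1}{3} = - \frac{7}{18}$)
$w{\left(Y \right)} = \frac{47 Y}{18}$ ($w{\left(Y \right)} = \left(3 - \frac{7}{18}\right) Y = \frac{47 Y}{18}$)
$q{\left(j \right)} = 6 j$
$A = 25149$
$E = -1736$ ($E = 3 - \left(159 - 270\right) 6 \cdot \frac{47}{18} \left(-1\right) = 3 - - 111 \cdot 6 \left(- \frac{47}{18}\right) = 3 - \left(-111\right) \left(- \frac{47}{3}\right) = 3 - 1739 = -1736$)
$A + E = 25149 - 1736 = 23413$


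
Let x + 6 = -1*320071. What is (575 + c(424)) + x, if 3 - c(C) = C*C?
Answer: -499275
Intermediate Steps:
x = -320077 (x = -6 - 1*320071 = -6 - 320071 = -320077)
c(C) = 3 - C² (c(C) = 3 - C*C = 3 - C²)
(575 + c(424)) + x = (575 + (3 - 1*424²)) - 320077 = (575 + (3 - 1*179776)) - 320077 = (575 + (3 - 179776)) - 320077 = (575 - 179773) - 320077 = -179198 - 320077 = -499275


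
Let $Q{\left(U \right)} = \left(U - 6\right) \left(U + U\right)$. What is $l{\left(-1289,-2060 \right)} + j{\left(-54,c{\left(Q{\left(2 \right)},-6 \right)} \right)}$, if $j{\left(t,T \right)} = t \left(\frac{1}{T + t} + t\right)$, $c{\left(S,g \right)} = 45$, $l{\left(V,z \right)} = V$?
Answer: $1633$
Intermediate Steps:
$Q{\left(U \right)} = 2 U \left(-6 + U\right)$ ($Q{\left(U \right)} = \left(-6 + U\right) 2 U = 2 U \left(-6 + U\right)$)
$j{\left(t,T \right)} = t \left(t + \frac{1}{T + t}\right)$
$l{\left(-1289,-2060 \right)} + j{\left(-54,c{\left(Q{\left(2 \right)},-6 \right)} \right)} = -1289 - \frac{54 \left(1 + \left(-54\right)^{2} + 45 \left(-54\right)\right)}{45 - 54} = -1289 - \frac{54 \left(1 + 2916 - 2430\right)}{-9} = -1289 - \left(-6\right) 487 = -1289 + 2922 = 1633$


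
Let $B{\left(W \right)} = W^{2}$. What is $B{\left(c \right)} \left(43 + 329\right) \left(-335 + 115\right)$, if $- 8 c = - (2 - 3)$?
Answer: $- \frac{5115}{4} \approx -1278.8$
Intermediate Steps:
$c = - \frac{1}{8}$ ($c = - \frac{\left(-1\right) \left(2 - 3\right)}{8} = - \frac{\left(-1\right) \left(-1\right)}{8} = \left(- \frac{1}{8}\right) 1 = - \frac{1}{8} \approx -0.125$)
$B{\left(c \right)} \left(43 + 329\right) \left(-335 + 115\right) = \left(- \frac{1}{8}\right)^{2} \left(43 + 329\right) \left(-335 + 115\right) = \frac{372 \left(-220\right)}{64} = \frac{1}{64} \left(-81840\right) = - \frac{5115}{4}$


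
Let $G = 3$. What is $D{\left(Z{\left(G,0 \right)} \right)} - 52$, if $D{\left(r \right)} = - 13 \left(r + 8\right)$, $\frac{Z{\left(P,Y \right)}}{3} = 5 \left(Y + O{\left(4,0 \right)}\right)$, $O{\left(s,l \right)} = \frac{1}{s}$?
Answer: $- \frac{819}{4} \approx -204.75$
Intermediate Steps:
$Z{\left(P,Y \right)} = \frac{15}{4} + 15 Y$ ($Z{\left(P,Y \right)} = 3 \cdot 5 \left(Y + \frac{1}{4}\right) = 3 \cdot 5 \left(\frac{1}{4} + Y\right) = 3 \left(\frac{5}{4} + 5 Y\right) = \frac{15}{4} + 15 Y$)
$D{\left(r \right)} = -104 - 13 r$ ($D{\left(r \right)} = - 13 \left(8 + r\right) = -104 - 13 r$)
$D{\left(Z{\left(G,0 \right)} \right)} - 52 = \left(-104 - 13 \left(\frac{15}{4} + 15 \cdot 0\right)\right) - 52 = \left(-104 - 13 \left(\frac{15}{4} + 0\right)\right) - 52 = \left(-104 - \frac{195}{4}\right) - 52 = - \frac{611}{4} - 52 = - \frac{819}{4}$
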